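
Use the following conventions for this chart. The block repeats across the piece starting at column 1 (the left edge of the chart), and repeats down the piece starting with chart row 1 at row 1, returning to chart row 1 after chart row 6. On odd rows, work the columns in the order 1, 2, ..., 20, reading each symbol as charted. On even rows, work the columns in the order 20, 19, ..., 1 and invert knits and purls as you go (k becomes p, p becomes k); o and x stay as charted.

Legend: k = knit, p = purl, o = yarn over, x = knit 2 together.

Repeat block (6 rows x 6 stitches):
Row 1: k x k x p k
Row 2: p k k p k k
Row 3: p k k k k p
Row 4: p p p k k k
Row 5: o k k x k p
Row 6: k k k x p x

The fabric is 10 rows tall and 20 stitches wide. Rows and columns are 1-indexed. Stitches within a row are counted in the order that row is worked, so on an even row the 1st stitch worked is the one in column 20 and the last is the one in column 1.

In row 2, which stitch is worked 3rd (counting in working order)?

Row 2 uses chart row ((2-1) mod 6)+1 = 2. Row 2 is even, so WS.
Chart row 2 tiled across columns 1-20: p k k p k k p k k p k k p k k p k k p k
WS: work from column 20 back to column 1 (reverse the tiled row), swapping k<->p (o and x unchanged).
Row 2 as worked: p k p p k p p k p p k p p k p p k p p k
Counting 3 along the worked row gives p.

== STITCH ==
p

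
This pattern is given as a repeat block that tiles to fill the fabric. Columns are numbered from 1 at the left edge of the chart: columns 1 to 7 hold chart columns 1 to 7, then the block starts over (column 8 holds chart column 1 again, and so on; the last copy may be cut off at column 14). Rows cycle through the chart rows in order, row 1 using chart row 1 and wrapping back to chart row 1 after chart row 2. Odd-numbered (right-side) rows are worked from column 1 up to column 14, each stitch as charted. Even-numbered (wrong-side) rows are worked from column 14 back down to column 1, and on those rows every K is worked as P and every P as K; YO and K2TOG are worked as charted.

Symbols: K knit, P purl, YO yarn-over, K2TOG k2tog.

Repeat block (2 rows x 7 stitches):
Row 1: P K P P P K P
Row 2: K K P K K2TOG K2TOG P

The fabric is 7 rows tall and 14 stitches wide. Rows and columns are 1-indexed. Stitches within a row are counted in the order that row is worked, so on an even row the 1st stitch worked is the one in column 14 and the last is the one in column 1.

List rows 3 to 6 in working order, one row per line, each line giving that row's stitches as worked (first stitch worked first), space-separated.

== ROWS AS WORKED ==
P K P P P K P P K P P P K P
K K2TOG K2TOG P K P P K K2TOG K2TOG P K P P
P K P P P K P P K P P P K P
K K2TOG K2TOG P K P P K K2TOG K2TOG P K P P

Derivation:
Row 3: chart row 1, RS - tile across columns 1-14 and work as-is.
Row 4: chart row 2, WS - tiled (columns 1-14): K K P K K2TOG K2TOG P K K P K K2TOG K2TOG P; work from column 14 back to 1 with K<->P swapped.
Row 5: chart row 1, RS - tile across columns 1-14 and work as-is.
Row 6: chart row 2, WS - tiled (columns 1-14): K K P K K2TOG K2TOG P K K P K K2TOG K2TOG P; work from column 14 back to 1 with K<->P swapped.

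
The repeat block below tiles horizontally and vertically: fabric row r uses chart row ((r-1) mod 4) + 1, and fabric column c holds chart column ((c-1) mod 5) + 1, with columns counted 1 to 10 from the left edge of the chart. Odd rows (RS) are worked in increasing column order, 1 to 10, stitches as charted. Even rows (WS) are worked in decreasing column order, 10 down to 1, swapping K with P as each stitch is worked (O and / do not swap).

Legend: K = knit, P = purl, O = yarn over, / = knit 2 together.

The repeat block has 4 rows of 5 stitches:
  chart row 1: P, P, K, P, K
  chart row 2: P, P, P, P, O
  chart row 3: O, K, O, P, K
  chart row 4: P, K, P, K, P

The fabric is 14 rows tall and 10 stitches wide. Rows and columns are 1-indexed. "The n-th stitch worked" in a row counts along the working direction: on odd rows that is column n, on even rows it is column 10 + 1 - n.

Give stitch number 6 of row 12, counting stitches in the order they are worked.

For row 12: chart row = ((12-1) mod 4) + 1 = 4; this is a WS (even) row.
Chart row 4 tiled across columns 1-10: P K P K P P K P K P
WS: work from column 10 back to column 1 (reverse the tiled row), swapping K<->P (O and / unchanged).
Row 12 as worked: K P K P K K P K P K
The 6th stitch worked is K.

Result:
K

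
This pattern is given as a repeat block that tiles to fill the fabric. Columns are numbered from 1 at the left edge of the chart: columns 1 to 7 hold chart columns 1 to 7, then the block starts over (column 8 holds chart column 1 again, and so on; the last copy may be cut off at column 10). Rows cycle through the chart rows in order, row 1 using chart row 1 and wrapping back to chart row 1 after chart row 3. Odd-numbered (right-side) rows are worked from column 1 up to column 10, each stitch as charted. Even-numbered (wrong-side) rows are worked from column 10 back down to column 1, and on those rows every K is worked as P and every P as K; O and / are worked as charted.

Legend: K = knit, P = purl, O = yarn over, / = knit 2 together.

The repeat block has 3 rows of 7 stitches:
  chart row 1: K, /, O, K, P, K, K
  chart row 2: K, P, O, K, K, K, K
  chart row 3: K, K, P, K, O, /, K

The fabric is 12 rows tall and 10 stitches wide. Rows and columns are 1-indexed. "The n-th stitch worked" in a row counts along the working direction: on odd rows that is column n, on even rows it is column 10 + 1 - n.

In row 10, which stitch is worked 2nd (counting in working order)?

Row 10 uses chart row ((10-1) mod 3)+1 = 1. Row 10 is even, so WS.
Chart row 1 tiled across columns 1-10: K / O K P K K K / O
WS: work from column 10 back to column 1 (reverse the tiled row), swapping K<->P (O and / unchanged).
Row 10 as worked: O / P P P K P O / P
Stitch 2 in working order -> /

Stitch:
/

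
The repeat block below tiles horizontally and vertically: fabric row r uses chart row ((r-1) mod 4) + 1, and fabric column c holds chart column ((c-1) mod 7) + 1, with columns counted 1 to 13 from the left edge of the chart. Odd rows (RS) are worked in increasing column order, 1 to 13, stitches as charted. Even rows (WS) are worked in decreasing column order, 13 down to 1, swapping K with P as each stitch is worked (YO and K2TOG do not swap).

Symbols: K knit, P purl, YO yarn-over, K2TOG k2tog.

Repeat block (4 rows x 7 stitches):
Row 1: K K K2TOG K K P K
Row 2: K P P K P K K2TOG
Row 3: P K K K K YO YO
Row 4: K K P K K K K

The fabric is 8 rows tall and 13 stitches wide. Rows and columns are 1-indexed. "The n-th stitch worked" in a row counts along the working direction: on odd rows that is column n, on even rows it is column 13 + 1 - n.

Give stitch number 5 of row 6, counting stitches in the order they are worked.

Result:
K

Derivation:
Row 6: (6-1) mod 4 = 1, so use chart row 2. Even row -> WS.
Chart row 2 tiled across columns 1-13: K P P K P K K2TOG K P P K P K
WS: work from column 13 back to column 1 (reverse the tiled row), swapping K<->P (YO and K2TOG unchanged).
Row 6 as worked: P K P K K P K2TOG P K P K K P
Counting 5 along the worked row gives K.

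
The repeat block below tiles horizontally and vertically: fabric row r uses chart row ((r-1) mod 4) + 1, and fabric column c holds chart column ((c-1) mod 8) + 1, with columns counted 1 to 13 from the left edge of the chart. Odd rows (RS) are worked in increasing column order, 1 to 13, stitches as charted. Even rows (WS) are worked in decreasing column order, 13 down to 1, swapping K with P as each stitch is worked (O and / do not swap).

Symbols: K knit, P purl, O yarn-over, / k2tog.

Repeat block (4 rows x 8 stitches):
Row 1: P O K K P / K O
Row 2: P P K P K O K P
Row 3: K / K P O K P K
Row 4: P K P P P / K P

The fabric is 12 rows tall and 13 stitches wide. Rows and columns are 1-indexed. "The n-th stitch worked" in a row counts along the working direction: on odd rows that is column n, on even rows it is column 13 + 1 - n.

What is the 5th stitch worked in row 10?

For row 10: chart row = ((10-1) mod 4) + 1 = 2; this is a WS (even) row.
Chart row 2 tiled across columns 1-13: P P K P K O K P P P K P K
WS row: flip the tiled sequence (start at column 13) and apply K<->P; O and / stay.
Row 10 as worked: P K P K K K P O P K P K K
Stitch 5 in working order -> K

== STITCH ==
K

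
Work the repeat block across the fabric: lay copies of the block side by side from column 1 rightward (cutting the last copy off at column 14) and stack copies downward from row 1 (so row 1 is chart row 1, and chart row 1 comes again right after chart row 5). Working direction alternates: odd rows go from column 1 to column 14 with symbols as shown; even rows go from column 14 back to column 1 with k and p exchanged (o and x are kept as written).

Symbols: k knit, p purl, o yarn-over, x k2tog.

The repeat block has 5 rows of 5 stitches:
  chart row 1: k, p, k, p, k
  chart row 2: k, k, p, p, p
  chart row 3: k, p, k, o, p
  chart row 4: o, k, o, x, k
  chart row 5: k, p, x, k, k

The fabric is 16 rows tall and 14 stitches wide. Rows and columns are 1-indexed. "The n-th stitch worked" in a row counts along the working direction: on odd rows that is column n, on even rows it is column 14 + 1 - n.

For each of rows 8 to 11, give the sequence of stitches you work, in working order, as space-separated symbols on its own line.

Rows as worked:
o p k p k o p k p k o p k p
o k o x k o k o x k o k o x
p x k p p p x k p p p x k p
k p k p k k p k p k k p k p

Derivation:
Row 8: chart row 3, WS - tiled (columns 1-14): k p k o p k p k o p k p k o; work from column 14 back to 1 with k<->p swapped.
Row 9: chart row 4, RS - tile across columns 1-14 and work as-is.
Row 10: chart row 5, WS - tiled (columns 1-14): k p x k k k p x k k k p x k; work from column 14 back to 1 with k<->p swapped.
Row 11: chart row 1, RS - tile across columns 1-14 and work as-is.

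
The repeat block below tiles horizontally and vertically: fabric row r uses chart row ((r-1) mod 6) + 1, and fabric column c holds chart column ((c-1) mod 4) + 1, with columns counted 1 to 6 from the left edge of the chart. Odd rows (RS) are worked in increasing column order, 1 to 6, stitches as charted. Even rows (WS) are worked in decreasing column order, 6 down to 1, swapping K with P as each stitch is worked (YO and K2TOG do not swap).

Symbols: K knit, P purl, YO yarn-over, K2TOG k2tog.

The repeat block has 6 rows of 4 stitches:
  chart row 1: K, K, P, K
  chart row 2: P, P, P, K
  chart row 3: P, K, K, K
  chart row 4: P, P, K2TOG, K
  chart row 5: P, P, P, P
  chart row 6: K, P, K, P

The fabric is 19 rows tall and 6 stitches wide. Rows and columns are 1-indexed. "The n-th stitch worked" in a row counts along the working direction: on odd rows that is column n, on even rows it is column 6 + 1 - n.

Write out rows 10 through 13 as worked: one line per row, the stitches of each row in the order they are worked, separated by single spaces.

Result:
K K P K2TOG K K
P P P P P P
K P K P K P
K K P K K K

Derivation:
Row 10: chart row 4, WS - tiled (columns 1-6): P P K2TOG K P P; work from column 6 back to 1 with K<->P swapped.
Row 11: chart row 5, RS - tile across columns 1-6 and work as-is.
Row 12: chart row 6, WS - tiled (columns 1-6): K P K P K P; work from column 6 back to 1 with K<->P swapped.
Row 13: chart row 1, RS - tile across columns 1-6 and work as-is.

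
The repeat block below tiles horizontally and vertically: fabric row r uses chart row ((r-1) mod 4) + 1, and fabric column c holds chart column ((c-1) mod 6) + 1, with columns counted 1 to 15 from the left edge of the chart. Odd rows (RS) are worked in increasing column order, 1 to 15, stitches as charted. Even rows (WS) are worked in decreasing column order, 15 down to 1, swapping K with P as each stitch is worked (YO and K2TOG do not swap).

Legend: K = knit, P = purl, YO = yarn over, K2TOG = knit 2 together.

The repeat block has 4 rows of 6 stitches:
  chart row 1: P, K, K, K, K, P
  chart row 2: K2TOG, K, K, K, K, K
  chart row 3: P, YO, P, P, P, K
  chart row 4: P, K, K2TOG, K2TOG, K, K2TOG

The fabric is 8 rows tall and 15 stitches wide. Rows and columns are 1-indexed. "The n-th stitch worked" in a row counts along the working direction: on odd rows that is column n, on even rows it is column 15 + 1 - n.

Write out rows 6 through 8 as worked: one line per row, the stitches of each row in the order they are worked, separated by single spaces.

Row 6: chart row 2, WS - tiled (columns 1-15): K2TOG K K K K K K2TOG K K K K K K2TOG K K; work from column 15 back to 1 with K<->P swapped.
Row 7: chart row 3, RS - tile across columns 1-15 and work as-is.
Row 8: chart row 4, WS - tiled (columns 1-15): P K K2TOG K2TOG K K2TOG P K K2TOG K2TOG K K2TOG P K K2TOG; work from column 15 back to 1 with K<->P swapped.

Rows as worked:
P P K2TOG P P P P P K2TOG P P P P P K2TOG
P YO P P P K P YO P P P K P YO P
K2TOG P K K2TOG P K2TOG K2TOG P K K2TOG P K2TOG K2TOG P K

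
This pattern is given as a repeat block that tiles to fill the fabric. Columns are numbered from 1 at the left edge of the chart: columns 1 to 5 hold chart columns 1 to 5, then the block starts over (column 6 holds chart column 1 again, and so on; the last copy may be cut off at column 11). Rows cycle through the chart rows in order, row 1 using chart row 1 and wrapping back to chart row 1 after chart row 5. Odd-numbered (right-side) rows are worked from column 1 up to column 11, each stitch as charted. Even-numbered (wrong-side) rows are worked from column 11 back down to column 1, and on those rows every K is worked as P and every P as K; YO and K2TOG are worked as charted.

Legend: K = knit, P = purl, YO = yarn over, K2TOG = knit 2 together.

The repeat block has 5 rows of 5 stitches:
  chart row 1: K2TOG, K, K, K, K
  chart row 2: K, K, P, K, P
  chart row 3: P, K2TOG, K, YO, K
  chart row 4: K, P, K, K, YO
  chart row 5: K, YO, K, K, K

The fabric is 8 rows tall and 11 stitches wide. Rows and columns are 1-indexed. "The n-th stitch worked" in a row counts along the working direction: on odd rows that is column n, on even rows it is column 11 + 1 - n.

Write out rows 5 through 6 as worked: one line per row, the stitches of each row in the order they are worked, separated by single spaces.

Result:
K YO K K K K YO K K K K
K2TOG P P P P K2TOG P P P P K2TOG

Derivation:
Row 5: chart row 5, RS - tile across columns 1-11 and work as-is.
Row 6: chart row 1, WS - tiled (columns 1-11): K2TOG K K K K K2TOG K K K K K2TOG; work from column 11 back to 1 with K<->P swapped.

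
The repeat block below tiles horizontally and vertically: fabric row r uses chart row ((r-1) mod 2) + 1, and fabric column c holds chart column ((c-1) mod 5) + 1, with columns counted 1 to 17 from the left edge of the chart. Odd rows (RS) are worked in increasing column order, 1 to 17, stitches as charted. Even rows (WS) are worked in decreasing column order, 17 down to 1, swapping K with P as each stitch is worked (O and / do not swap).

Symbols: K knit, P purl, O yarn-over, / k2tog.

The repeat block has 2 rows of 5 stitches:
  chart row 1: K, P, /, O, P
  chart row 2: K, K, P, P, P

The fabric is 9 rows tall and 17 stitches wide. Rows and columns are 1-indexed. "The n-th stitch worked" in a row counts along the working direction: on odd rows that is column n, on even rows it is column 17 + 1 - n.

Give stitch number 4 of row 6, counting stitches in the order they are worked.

Row 6: (6-1) mod 2 = 1, so use chart row 2. Even row -> WS.
Chart row 2 tiled across columns 1-17: K K P P P K K P P P K K P P P K K
WS: work from column 17 back to column 1 (reverse the tiled row), swapping K<->P (O and / unchanged).
Row 6 as worked: P P K K K P P K K K P P K K K P P
The 4th stitch worked is K.

Result:
K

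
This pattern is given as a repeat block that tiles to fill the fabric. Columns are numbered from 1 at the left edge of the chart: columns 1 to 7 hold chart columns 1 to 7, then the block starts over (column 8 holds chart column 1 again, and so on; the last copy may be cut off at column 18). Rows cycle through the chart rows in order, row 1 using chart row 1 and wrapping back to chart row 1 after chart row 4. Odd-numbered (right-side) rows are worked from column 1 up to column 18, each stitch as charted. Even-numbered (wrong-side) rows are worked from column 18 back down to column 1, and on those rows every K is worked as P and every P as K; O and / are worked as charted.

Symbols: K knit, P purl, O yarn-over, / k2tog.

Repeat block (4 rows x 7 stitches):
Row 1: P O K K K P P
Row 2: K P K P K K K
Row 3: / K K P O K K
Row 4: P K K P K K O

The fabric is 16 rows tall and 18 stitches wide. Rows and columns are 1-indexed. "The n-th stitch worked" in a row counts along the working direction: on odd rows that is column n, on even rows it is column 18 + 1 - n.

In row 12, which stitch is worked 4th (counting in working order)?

For row 12: chart row = ((12-1) mod 4) + 1 = 4; this is a WS (even) row.
Chart row 4 tiled across columns 1-18: P K K P K K O P K K P K K O P K K P
Wrong side: read the tiled row from column 18 down to 1 and exchange K with P (leave O, /).
Row 12 as worked: K P P K O P P K P P K O P P K P P K
Stitch 4 in working order -> K

== STITCH ==
K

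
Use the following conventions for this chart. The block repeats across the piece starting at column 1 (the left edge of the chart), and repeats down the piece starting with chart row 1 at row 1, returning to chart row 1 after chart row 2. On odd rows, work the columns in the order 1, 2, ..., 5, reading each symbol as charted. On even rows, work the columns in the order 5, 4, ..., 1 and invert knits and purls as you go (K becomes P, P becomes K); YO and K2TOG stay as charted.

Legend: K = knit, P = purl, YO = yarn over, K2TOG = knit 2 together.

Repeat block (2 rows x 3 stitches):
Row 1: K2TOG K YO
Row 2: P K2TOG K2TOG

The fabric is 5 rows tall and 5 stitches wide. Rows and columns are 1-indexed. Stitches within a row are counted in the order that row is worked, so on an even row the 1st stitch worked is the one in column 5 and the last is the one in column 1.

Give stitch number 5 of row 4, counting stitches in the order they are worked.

For row 4: chart row = ((4-1) mod 2) + 1 = 2; this is a WS (even) row.
Chart row 2 tiled across columns 1-5: P K2TOG K2TOG P K2TOG
WS: work from column 5 back to column 1 (reverse the tiled row), swapping K<->P (YO and K2TOG unchanged).
Row 4 as worked: K2TOG K K2TOG K2TOG K
Stitch 5 in working order -> K

Result:
K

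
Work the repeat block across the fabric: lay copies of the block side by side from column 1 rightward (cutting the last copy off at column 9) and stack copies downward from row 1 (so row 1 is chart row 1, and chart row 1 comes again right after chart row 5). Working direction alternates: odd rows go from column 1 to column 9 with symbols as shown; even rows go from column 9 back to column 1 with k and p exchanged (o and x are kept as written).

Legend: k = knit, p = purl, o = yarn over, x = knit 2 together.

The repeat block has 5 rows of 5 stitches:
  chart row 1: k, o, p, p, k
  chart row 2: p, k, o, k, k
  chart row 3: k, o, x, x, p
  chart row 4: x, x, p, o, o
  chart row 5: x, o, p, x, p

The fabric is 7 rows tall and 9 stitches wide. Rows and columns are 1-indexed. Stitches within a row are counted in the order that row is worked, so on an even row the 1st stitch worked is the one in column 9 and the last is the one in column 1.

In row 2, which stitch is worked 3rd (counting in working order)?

Stitch:
p

Derivation:
Row 2 uses chart row ((2-1) mod 5)+1 = 2. Row 2 is even, so WS.
Chart row 2 tiled across columns 1-9: p k o k k p k o k
Wrong side: read the tiled row from column 9 down to 1 and exchange k with p (leave o, x).
Row 2 as worked: p o p k p p o p k
Stitch 3 in working order -> p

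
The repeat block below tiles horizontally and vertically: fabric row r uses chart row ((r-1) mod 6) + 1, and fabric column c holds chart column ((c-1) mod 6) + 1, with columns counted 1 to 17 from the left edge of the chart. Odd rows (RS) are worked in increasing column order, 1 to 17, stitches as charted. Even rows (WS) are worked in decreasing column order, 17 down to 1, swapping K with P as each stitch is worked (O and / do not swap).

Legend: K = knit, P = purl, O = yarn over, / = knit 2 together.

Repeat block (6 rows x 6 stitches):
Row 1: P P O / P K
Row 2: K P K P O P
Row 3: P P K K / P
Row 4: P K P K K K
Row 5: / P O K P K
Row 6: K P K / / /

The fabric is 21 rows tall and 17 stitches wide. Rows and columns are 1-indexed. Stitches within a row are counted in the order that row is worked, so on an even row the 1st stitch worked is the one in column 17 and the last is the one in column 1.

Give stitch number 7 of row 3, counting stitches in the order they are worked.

For row 3: chart row = ((3-1) mod 6) + 1 = 3; this is a RS (odd) row.
Chart row 3 tiled across columns 1-17: P P K K / P P P K K / P P P K K /
RS row: no reversal, no swap; stitch n worked = column n.
Stitch 7 in working order -> P

Result:
P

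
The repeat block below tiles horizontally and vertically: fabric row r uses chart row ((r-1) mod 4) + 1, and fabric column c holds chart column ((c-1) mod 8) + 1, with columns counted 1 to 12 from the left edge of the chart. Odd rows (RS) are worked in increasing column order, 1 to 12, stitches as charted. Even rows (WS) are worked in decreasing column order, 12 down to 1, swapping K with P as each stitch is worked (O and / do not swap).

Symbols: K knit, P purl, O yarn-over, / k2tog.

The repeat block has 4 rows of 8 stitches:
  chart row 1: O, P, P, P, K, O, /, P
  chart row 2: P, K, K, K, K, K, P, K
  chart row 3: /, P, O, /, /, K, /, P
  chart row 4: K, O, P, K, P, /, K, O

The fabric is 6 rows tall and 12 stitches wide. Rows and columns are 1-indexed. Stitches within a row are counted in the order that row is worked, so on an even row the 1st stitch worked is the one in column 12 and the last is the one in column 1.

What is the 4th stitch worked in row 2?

== STITCH ==
K

Derivation:
Row 2: (2-1) mod 4 = 1, so use chart row 2. Even row -> WS.
Chart row 2 tiled across columns 1-12: P K K K K K P K P K K K
WS row: flip the tiled sequence (start at column 12) and apply K<->P; O and / stay.
Row 2 as worked: P P P K P K P P P P P K
Counting 4 along the worked row gives K.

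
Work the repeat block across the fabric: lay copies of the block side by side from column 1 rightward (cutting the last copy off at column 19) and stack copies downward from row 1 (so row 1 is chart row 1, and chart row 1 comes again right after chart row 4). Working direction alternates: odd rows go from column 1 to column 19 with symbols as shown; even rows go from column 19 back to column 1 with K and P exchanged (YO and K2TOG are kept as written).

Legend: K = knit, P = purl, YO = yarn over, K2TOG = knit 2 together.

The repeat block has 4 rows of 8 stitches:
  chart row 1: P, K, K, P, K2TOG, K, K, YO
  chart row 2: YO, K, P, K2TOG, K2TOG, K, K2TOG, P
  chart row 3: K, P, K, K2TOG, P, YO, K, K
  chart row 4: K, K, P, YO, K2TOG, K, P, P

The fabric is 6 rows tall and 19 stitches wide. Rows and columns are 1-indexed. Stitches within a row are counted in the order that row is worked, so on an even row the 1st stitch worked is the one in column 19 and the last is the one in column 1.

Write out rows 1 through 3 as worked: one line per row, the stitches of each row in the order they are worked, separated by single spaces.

Result:
P K K P K2TOG K K YO P K K P K2TOG K K YO P K K
K P YO K K2TOG P K2TOG K2TOG K P YO K K2TOG P K2TOG K2TOG K P YO
K P K K2TOG P YO K K K P K K2TOG P YO K K K P K

Derivation:
Row 1: chart row 1, RS - tile across columns 1-19 and work as-is.
Row 2: chart row 2, WS - tiled (columns 1-19): YO K P K2TOG K2TOG K K2TOG P YO K P K2TOG K2TOG K K2TOG P YO K P; work from column 19 back to 1 with K<->P swapped.
Row 3: chart row 3, RS - tile across columns 1-19 and work as-is.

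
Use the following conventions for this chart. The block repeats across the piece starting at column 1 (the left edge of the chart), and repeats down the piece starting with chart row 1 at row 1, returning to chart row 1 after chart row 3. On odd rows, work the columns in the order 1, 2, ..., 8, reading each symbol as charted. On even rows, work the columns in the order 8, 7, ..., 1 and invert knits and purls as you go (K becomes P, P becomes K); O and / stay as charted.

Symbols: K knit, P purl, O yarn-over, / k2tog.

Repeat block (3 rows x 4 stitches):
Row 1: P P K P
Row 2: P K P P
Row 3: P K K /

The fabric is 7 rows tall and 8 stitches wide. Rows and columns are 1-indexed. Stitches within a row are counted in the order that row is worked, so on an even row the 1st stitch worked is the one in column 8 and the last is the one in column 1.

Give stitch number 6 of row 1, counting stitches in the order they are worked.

Result:
P

Derivation:
Row 1: (1-1) mod 3 = 0, so use chart row 1. Odd row -> RS.
Chart row 1 tiled across columns 1-8: P P K P P P K P
Right side: take the tiled row as-is (worked left to right from column 1).
Counting 6 along the worked row gives P.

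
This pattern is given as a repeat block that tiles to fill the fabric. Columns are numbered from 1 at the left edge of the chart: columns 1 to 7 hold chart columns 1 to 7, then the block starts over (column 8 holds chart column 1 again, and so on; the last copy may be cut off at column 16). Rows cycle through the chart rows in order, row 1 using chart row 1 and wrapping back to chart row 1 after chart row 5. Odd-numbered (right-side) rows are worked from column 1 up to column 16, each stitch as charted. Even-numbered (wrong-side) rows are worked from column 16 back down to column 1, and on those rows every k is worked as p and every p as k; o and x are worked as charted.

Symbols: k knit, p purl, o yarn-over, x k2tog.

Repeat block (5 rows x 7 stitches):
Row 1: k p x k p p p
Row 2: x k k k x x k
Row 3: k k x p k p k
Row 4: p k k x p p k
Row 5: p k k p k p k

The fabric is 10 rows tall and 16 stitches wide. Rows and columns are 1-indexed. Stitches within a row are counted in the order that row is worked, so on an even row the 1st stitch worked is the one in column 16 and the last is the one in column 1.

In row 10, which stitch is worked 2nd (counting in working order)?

Row 10: (10-1) mod 5 = 4, so use chart row 5. Even row -> WS.
Chart row 5 tiled across columns 1-16: p k k p k p k p k k p k p k p k
WS row: flip the tiled sequence (start at column 16) and apply k<->p; o and x stay.
Row 10 as worked: p k p k p k p p k p k p k p p k
The 2nd stitch worked is k.

Stitch:
k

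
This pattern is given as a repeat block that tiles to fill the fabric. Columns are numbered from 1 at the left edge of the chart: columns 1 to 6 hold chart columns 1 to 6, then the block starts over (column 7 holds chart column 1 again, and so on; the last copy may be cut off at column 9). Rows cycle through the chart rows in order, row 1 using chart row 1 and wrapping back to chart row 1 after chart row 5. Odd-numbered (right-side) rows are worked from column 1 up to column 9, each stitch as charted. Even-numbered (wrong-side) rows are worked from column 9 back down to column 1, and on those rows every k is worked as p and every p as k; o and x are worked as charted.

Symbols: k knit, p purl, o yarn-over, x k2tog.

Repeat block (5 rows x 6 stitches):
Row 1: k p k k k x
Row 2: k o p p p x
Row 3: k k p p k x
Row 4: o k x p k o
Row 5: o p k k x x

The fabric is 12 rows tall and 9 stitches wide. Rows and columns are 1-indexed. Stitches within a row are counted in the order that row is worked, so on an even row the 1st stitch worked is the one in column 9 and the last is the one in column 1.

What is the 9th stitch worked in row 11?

Stitch:
k

Derivation:
Row 11: (11-1) mod 5 = 0, so use chart row 1. Odd row -> RS.
Chart row 1 tiled across columns 1-9: k p k k k x k p k
RS: work column 1 to column 9, symbols as charted — the tiled row is the row as worked.
The 9th stitch worked is k.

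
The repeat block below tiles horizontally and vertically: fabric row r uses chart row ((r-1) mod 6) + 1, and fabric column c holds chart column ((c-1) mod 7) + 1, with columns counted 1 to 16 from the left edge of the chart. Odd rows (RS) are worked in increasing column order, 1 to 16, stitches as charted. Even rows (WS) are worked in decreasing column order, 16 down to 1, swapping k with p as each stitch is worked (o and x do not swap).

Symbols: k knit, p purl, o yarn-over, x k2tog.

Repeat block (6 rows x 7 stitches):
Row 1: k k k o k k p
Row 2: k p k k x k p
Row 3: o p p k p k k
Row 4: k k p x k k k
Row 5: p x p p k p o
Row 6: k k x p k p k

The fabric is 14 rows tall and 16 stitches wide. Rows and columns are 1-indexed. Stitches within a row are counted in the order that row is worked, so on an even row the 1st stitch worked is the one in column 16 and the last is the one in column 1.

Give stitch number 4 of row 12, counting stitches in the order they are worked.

Row 12: (12-1) mod 6 = 5, so use chart row 6. Even row -> WS.
Chart row 6 tiled across columns 1-16: k k x p k p k k k x p k p k k k
WS row: flip the tiled sequence (start at column 16) and apply k<->p; o and x stay.
Row 12 as worked: p p p k p k x p p p k p k x p p
Counting 4 along the worked row gives k.

== STITCH ==
k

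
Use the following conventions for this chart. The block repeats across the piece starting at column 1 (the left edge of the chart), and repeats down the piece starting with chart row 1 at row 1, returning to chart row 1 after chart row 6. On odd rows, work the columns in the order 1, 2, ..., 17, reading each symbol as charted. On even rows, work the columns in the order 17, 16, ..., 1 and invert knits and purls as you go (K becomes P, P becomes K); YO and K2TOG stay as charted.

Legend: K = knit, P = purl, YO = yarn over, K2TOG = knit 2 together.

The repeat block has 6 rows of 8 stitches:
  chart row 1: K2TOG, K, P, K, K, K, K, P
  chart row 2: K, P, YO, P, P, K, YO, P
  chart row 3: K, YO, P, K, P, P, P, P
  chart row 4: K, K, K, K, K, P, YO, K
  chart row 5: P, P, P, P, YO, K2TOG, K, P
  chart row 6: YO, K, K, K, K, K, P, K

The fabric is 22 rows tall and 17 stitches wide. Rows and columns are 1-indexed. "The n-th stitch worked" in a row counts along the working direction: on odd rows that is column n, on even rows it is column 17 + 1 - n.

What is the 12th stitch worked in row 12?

Row 12: (12-1) mod 6 = 5, so use chart row 6. Even row -> WS.
Chart row 6 tiled across columns 1-17: YO K K K K K P K YO K K K K K P K YO
WS: work from column 17 back to column 1 (reverse the tiled row), swapping K<->P (YO and K2TOG unchanged).
Row 12 as worked: YO P K P P P P P YO P K P P P P P YO
The 12th stitch worked is P.

Stitch:
P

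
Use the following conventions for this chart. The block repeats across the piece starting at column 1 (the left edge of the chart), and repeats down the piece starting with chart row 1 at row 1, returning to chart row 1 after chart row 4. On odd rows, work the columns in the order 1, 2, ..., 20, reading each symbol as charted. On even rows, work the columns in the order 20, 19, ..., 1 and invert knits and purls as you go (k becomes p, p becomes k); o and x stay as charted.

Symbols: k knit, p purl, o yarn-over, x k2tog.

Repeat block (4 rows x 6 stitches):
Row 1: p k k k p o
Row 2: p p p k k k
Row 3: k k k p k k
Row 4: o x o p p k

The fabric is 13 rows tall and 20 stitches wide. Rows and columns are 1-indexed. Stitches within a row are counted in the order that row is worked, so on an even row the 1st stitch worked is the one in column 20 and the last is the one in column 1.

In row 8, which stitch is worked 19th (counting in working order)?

Row 8 uses chart row ((8-1) mod 4)+1 = 4. Row 8 is even, so WS.
Chart row 4 tiled across columns 1-20: o x o p p k o x o p p k o x o p p k o x
WS: work from column 20 back to column 1 (reverse the tiled row), swapping k<->p (o and x unchanged).
Row 8 as worked: x o p k k o x o p k k o x o p k k o x o
Counting 19 along the worked row gives x.

Stitch:
x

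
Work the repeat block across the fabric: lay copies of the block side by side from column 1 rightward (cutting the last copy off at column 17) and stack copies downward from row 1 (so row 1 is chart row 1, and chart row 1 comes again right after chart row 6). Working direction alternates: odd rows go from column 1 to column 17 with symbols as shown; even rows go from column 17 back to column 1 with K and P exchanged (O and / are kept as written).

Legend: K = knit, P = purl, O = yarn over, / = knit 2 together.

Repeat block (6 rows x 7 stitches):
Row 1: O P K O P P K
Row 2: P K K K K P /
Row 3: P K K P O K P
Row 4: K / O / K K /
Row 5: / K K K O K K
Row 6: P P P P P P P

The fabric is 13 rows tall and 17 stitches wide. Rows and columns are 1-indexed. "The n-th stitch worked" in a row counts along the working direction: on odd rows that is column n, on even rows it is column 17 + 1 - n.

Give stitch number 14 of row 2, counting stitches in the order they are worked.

Stitch:
P

Derivation:
Row 2 uses chart row ((2-1) mod 6)+1 = 2. Row 2 is even, so WS.
Chart row 2 tiled across columns 1-17: P K K K K P / P K K K K P / P K K
WS row: flip the tiled sequence (start at column 17) and apply K<->P; O and / stay.
Row 2 as worked: P P K / K P P P P K / K P P P P K
The 14th stitch worked is P.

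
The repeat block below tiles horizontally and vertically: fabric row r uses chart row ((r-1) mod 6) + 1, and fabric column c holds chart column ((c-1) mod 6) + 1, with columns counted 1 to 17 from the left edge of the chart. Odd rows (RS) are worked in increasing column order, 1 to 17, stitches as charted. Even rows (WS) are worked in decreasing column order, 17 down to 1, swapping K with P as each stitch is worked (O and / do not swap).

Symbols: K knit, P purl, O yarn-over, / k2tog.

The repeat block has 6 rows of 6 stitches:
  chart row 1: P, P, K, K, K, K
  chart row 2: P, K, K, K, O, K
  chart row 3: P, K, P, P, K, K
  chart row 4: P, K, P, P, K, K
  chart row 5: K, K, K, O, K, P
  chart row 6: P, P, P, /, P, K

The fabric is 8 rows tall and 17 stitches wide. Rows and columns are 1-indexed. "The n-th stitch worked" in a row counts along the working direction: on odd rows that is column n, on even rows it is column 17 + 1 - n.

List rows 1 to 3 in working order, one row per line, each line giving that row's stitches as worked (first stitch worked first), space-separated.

Row 1: chart row 1, RS - tile across columns 1-17 and work as-is.
Row 2: chart row 2, WS - tiled (columns 1-17): P K K K O K P K K K O K P K K K O; work from column 17 back to 1 with K<->P swapped.
Row 3: chart row 3, RS - tile across columns 1-17 and work as-is.

Rows as worked:
P P K K K K P P K K K K P P K K K
O P P P K P O P P P K P O P P P K
P K P P K K P K P P K K P K P P K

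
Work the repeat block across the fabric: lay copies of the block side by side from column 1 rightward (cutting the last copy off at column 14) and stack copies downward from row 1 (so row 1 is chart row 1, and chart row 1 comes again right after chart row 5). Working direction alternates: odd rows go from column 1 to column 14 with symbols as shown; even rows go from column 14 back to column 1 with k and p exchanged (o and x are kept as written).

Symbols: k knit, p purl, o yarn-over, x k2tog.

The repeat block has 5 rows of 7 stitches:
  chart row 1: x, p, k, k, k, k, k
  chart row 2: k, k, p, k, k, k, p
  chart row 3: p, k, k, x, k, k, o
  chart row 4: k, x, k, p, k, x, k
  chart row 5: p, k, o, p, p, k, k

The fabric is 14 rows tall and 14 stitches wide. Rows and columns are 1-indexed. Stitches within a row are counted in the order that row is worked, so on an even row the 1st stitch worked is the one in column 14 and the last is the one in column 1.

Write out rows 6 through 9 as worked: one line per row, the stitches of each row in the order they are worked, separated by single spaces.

Rows as worked:
p p p p p k x p p p p p k x
k k p k k k p k k p k k k p
o p p x p p k o p p x p p k
k x k p k x k k x k p k x k

Derivation:
Row 6: chart row 1, WS - tiled (columns 1-14): x p k k k k k x p k k k k k; work from column 14 back to 1 with k<->p swapped.
Row 7: chart row 2, RS - tile across columns 1-14 and work as-is.
Row 8: chart row 3, WS - tiled (columns 1-14): p k k x k k o p k k x k k o; work from column 14 back to 1 with k<->p swapped.
Row 9: chart row 4, RS - tile across columns 1-14 and work as-is.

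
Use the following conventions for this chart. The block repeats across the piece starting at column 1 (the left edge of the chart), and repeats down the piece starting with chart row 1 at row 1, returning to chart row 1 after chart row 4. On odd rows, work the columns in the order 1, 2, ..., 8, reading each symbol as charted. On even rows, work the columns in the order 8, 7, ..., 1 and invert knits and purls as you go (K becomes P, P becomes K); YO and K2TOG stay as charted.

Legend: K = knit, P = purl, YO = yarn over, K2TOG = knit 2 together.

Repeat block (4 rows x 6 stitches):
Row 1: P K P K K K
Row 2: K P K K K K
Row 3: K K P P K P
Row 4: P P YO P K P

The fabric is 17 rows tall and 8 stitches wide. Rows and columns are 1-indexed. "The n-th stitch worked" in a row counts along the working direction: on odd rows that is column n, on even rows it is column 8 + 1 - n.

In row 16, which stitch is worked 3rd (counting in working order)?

Stitch:
K

Derivation:
Row 16 uses chart row ((16-1) mod 4)+1 = 4. Row 16 is even, so WS.
Chart row 4 tiled across columns 1-8: P P YO P K P P P
WS row: flip the tiled sequence (start at column 8) and apply K<->P; YO and K2TOG stay.
Row 16 as worked: K K K P K YO K K
Counting 3 along the worked row gives K.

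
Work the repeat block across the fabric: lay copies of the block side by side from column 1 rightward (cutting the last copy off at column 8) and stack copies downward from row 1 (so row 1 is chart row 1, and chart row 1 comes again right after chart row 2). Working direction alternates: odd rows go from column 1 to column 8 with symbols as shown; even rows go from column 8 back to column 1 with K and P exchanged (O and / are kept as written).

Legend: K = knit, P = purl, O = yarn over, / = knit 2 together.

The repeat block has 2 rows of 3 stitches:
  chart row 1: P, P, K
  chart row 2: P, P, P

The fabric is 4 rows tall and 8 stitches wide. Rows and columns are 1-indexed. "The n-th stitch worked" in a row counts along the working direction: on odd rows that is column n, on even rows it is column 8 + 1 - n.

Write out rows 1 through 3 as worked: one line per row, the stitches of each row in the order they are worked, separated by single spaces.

Rows as worked:
P P K P P K P P
K K K K K K K K
P P K P P K P P

Derivation:
Row 1: chart row 1, RS - tile across columns 1-8 and work as-is.
Row 2: chart row 2, WS - tiled (columns 1-8): P P P P P P P P; work from column 8 back to 1 with K<->P swapped.
Row 3: chart row 1, RS - tile across columns 1-8 and work as-is.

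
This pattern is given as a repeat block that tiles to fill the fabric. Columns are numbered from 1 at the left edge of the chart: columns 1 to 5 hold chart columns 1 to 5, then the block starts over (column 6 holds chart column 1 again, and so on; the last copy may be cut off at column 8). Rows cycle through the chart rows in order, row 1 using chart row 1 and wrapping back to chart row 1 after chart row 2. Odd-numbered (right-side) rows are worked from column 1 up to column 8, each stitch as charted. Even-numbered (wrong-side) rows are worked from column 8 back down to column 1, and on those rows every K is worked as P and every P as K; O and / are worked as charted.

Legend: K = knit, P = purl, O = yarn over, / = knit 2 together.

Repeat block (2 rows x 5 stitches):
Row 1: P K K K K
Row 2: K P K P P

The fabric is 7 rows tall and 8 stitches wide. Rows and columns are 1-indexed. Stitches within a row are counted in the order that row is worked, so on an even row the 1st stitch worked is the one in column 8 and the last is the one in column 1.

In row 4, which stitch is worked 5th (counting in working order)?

Row 4: (4-1) mod 2 = 1, so use chart row 2. Even row -> WS.
Chart row 2 tiled across columns 1-8: K P K P P K P K
WS: work from column 8 back to column 1 (reverse the tiled row), swapping K<->P (O and / unchanged).
Row 4 as worked: P K P K K P K P
The 5th stitch worked is K.

Stitch:
K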